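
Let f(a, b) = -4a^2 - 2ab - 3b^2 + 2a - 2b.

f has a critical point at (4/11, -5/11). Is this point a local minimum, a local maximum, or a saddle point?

The Hessian of f is constant: H = [[-8, -2], [-2, -6]].
det(H) = (-8)·(-6) − (-2)² = 44.
det(H) > 0 and tr(H) = -14 < 0, so H is negative definite and the point is a local maximum.

local maximum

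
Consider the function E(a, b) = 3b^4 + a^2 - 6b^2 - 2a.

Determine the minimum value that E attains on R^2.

-4

E(a,b) separates as P(a) + Q(b), so its minimum is min P + min Q.
P'(a) = 2a - 2 vanishes at a ∈ {1}; Q'(b) = 12b(b - 1)(b + 1) vanishes at b ∈ {-1, 0, 1}.
Local minima of P (where P''>0): P(1)=-1. Local minima of Q: Q(-1)=-3, Q(1)=-3.
So the global minimum of E is P(1) + Q(-1) = -1 − 3 = -4, attained at (1, -1).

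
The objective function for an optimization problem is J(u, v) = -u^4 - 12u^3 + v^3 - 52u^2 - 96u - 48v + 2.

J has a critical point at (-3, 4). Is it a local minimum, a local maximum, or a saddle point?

The mixed partial ∂²J/∂u∂v is 0, so the Hessian at any point is diag(J_uu, J_vv) = diag(-4(3u^2 + 18u + 26), 6v).
At (-3, 4): H = diag(4, 24).
Both eigenvalues are positive, so H is positive definite: a local minimum.

local minimum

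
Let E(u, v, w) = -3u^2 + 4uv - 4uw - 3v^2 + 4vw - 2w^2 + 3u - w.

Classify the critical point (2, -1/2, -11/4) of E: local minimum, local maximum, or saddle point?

The Hessian is constant: H = [[-6, 4, -4], [4, -6, 4], [-4, 4, -4]].
Leading principal minors: Δ₁ = -6, Δ₂ = 20, Δ₃ = -16.
The minors alternate sign starting negative (−, +, −), so H is negative definite: a local maximum.

local maximum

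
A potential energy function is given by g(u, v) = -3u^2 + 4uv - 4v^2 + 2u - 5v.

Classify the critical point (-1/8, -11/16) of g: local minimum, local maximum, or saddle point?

The Hessian of g is constant: H = [[-6, 4], [4, -8]].
det(H) = (-6)·(-8) − 4² = 32.
det(H) > 0 and tr(H) = -14 < 0, so H is negative definite and the point is a local maximum.

local maximum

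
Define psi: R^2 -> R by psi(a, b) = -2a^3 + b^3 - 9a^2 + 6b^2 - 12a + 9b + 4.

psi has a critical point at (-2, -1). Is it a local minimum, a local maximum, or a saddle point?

The mixed partial ∂²psi/∂a∂b is 0, so the Hessian at any point is diag(psi_aa, psi_bb) = diag(-6(2a + 3), 6(b + 2)).
At (-2, -1): H = diag(6, 6).
Both eigenvalues are positive, so H is positive definite: a local minimum.

local minimum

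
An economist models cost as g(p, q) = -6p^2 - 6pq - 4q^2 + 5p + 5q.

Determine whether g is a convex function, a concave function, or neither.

g is quadratic, so its Hessian is the constant matrix H = [[-12, -6], [-6, -8]].
det(H) = 60, tr(H) = -20.
det(H) > 0 and tr(H) < 0, so H is negative definite everywhere: concave.

concave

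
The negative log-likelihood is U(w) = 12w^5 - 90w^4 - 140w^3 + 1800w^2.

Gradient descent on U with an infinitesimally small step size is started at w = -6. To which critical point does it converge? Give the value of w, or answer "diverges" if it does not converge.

diverges

U'(w) = 60w(w - 5)(w - 4)(w + 3), so U'(-6) = 118800.
Gradient descent moves in the -U' direction, i.e. w is decreasing.
There is no critical point below w=-6, and U' keeps the same sign, so the iterate runs off to −∞.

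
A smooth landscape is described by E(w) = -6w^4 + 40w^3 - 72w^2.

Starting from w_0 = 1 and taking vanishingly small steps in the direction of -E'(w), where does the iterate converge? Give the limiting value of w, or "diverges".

2

E'(w) = -24w(w - 3)(w - 2), so E'(1) = -48.
Gradient descent moves in the -E' direction, i.e. w is increasing.
The nearest critical point in that direction is w = 2, where E'' = 48 > 0 (a local minimum). The iterate converges there.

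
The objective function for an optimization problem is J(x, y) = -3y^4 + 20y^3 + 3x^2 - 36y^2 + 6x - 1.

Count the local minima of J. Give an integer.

J separates as a function of x plus a function of y, so ∇J=0 decouples.
∂J/∂x = 6(x + 1) = 0 at x ∈ {-1}; ∂J/∂y = -12y(y - 3)(y - 2) = 0 at y ∈ {0, 2, 3}.
The Hessian is diagonal: diag(J_xx, J_yy). Second derivatives: J_xx(-1)=6; J_yy(0)=-72, J_yy(2)=24, J_yy(3)=-36.
Local minima occur where both diagonal entries positive: (-1, 2). Count: 1.

1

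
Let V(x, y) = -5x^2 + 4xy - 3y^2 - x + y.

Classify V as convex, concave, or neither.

concave

V is quadratic, so its Hessian is the constant matrix H = [[-10, 4], [4, -6]].
det(H) = 44, tr(H) = -16.
det(H) > 0 and tr(H) < 0, so H is negative definite everywhere: concave.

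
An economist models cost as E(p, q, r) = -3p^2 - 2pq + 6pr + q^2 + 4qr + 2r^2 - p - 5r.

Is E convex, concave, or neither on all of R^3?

neither

E is quadratic, so its Hessian is the constant matrix H = [[-6, -2, 6], [-2, 2, 4], [6, 4, 4]].
Leading principal minors: -6, -16, -136.
Neither pattern holds ⇒ H is indefinite ⇒ neither convex nor concave.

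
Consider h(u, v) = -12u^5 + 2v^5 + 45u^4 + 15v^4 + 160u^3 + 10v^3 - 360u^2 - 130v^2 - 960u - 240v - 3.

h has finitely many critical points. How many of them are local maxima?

h separates as a function of u plus a function of v, so ∇h=0 decouples.
∂h/∂u = -60(u - 4)(u - 2)(u + 1)(u + 2) = 0 at u ∈ {-2, -1, 2, 4}; ∂h/∂v = 10(v - 2)(v + 1)(v + 3)(v + 4) = 0 at v ∈ {-4, -3, -1, 2}.
The Hessian is diagonal: diag(h_uu, h_vv). Second derivatives: h_uu(-2)=1440, h_uu(-1)=-900, h_uu(2)=1440, h_uu(4)=-3600; h_vv(-4)=-180, h_vv(-3)=100, h_vv(-1)=-180, h_vv(2)=900.
Local maxima occur where both diagonal entries negative: (-1, -4), (-1, -1), (4, -4), (4, -1). Count: 4.

4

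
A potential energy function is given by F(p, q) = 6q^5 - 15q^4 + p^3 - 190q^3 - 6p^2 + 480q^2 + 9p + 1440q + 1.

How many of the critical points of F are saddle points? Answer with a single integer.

F separates as a function of p plus a function of q, so ∇F=0 decouples.
∂F/∂p = 3(p - 3)(p - 1) = 0 at p ∈ {1, 3}; ∂F/∂q = 30(q - 4)(q - 3)(q + 1)(q + 4) = 0 at q ∈ {-4, -1, 3, 4}.
The Hessian is diagonal: diag(F_pp, F_qq). Second derivatives: F_pp(1)=-6, F_pp(3)=6; F_qq(-4)=-5040, F_qq(-1)=1800, F_qq(3)=-840, F_qq(4)=1200.
Saddle points occur where the two diagonal entries have opposite signs: (1, -1), (1, 4), (3, -4), (3, 3). Count: 4.

4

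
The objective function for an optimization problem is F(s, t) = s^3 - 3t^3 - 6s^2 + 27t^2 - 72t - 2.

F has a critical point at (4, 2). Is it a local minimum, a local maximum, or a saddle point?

The mixed partial ∂²F/∂s∂t is 0, so the Hessian at any point is diag(F_ss, F_tt) = diag(6(s - 2), 18(-t + 3)).
At (4, 2): H = diag(12, 18).
Both eigenvalues are positive, so H is positive definite: a local minimum.

local minimum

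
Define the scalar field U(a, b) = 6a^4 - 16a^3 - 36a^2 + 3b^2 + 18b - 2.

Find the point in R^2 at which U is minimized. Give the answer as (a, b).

(3, -3)

U(a,b) separates as P(a) + Q(b) − 2, so its minimum is min P + min Q − 2.
P'(a) = 24a(a - 3)(a + 1) vanishes at a ∈ {-1, 0, 3}; Q'(b) = 6b + 18 vanishes at b ∈ {-3}.
Local minima of P (where P''>0): P(-1)=-14, P(3)=-270. Local minima of Q: Q(-3)=-27.
So the global minimum of U is P(3) + Q(-3) − 2 = -270 − 27 − 2 = -299, attained at (3, -3).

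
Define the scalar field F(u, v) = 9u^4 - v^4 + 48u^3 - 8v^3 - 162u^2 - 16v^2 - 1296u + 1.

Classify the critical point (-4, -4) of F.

The mixed partial ∂²F/∂u∂v is 0, so the Hessian at any point is diag(F_uu, F_vv) = diag(36(3u^2 + 8u - 9), -4(3v^2 + 12v + 8)).
At (-4, -4): H = diag(252, -32).
The eigenvalues have opposite signs, so H is indefinite: a saddle point.

saddle point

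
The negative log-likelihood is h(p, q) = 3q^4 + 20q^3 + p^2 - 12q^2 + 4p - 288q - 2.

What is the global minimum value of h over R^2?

-422

h(p,q) separates as A(p) + B(q) − 2, so its minimum is min A + min B − 2.
A'(p) = 2p + 4 vanishes at p ∈ {-2}; B'(q) = 12(q - 2)(q + 3)(q + 4) vanishes at q ∈ {-4, -3, 2}.
Local minima of A (where A''>0): A(-2)=-4. Local minima of B: B(-4)=448, B(2)=-416.
So the global minimum of h is A(-2) + B(2) − 2 = -4 − 416 − 2 = -422, attained at (-2, 2).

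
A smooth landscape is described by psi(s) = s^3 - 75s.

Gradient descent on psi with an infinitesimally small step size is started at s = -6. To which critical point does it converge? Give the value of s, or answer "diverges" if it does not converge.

diverges

psi'(s) = 3(s - 5)(s + 5), so psi'(-6) = 33.
Gradient descent moves in the -psi' direction, i.e. s is decreasing.
There is no critical point below s=-6, and psi' keeps the same sign, so the iterate runs off to −∞.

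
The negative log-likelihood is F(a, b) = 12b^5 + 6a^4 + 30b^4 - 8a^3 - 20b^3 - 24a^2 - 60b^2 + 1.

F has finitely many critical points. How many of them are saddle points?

6

F separates as a function of a plus a function of b, so ∇F=0 decouples.
∂F/∂a = 24a(a - 2)(a + 1) = 0 at a ∈ {-1, 0, 2}; ∂F/∂b = 60b(b - 1)(b + 1)(b + 2) = 0 at b ∈ {-2, -1, 0, 1}.
The Hessian is diagonal: diag(F_aa, F_bb). Second derivatives: F_aa(-1)=72, F_aa(0)=-48, F_aa(2)=144; F_bb(-2)=-360, F_bb(-1)=120, F_bb(0)=-120, F_bb(1)=360.
Saddle points occur where the two diagonal entries have opposite signs: (-1, -2), (-1, 0), (0, -1), (0, 1), (2, -2), (2, 0). Count: 6.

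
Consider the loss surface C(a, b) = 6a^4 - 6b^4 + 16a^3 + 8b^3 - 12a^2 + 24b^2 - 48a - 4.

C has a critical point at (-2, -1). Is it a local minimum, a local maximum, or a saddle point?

The mixed partial ∂²C/∂a∂b is 0, so the Hessian at any point is diag(C_aa, C_bb) = diag(24(3a^2 + 4a - 1), 24(-3b^2 + 2b + 2)).
At (-2, -1): H = diag(72, -72).
The eigenvalues have opposite signs, so H is indefinite: a saddle point.

saddle point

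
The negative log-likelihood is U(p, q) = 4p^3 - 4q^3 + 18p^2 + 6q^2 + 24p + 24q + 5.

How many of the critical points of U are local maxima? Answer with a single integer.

1

U separates as a function of p plus a function of q, so ∇U=0 decouples.
∂U/∂p = 12(p + 1)(p + 2) = 0 at p ∈ {-2, -1}; ∂U/∂q = -12(q - 2)(q + 1) = 0 at q ∈ {-1, 2}.
The Hessian is diagonal: diag(U_pp, U_qq). Second derivatives: U_pp(-2)=-12, U_pp(-1)=12; U_qq(-1)=36, U_qq(2)=-36.
Local maxima occur where both diagonal entries negative: (-2, 2). Count: 1.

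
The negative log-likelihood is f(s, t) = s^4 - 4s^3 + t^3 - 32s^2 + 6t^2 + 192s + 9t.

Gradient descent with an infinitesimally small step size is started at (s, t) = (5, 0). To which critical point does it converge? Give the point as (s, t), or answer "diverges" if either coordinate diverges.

(4, -1)

f is separable, so gradient descent decouples: s follows -∂f/∂s, t follows -∂f/∂t.
∂f/∂s = 4(s - 4)(s - 3)(s + 4); at s=5 this is 72, so s decreases.
∂f/∂t = 3(t + 1)(t + 3); at t=0 this is 9, so t decreases.
s converges to its nearest critical value 4 (a local min of the s-part); t converges to -1. The iterate converges to (4, -1).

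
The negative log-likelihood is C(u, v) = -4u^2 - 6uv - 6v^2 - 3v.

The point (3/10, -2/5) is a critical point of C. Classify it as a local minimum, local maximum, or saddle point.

local maximum

The Hessian of C is constant: H = [[-8, -6], [-6, -12]].
det(H) = (-8)·(-12) − (-6)² = 60.
det(H) > 0 and tr(H) = -20 < 0, so H is negative definite and the point is a local maximum.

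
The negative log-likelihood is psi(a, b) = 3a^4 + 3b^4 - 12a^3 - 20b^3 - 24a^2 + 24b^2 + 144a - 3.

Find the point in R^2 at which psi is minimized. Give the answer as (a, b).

psi(a,b) separates as P(a) + Q(b) − 3, so its minimum is min P + min Q − 3.
P'(a) = 12(a - 3)(a - 2)(a + 2) vanishes at a ∈ {-2, 2, 3}; Q'(b) = 12b(b - 4)(b - 1) vanishes at b ∈ {0, 1, 4}.
Local minima of P (where P''>0): P(-2)=-240, P(3)=135. Local minima of Q: Q(0)=0, Q(4)=-128.
So the global minimum of psi is P(-2) + Q(4) − 3 = -240 − 128 − 3 = -371, attained at (-2, 4).

(-2, 4)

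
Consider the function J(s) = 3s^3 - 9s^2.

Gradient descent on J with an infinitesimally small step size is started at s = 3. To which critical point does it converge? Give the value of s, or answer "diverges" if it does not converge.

2

J'(s) = 9s(s - 2), so J'(3) = 27.
Gradient descent moves in the -J' direction, i.e. s is decreasing.
The nearest critical point in that direction is s = 2, where J'' = 18 > 0 (a local minimum). The iterate converges there.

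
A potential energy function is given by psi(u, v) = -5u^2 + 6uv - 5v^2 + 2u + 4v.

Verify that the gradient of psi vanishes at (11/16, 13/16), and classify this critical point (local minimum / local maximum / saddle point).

local maximum

∇psi = (-10u + 6v + 2, 6u - 10v + 4); substituting (11/16, 13/16) gives ∇psi = (0, 0), so (11/16, 13/16) is indeed a critical point.
The Hessian of psi is constant: H = [[-10, 6], [6, -10]].
det(H) = (-10)·(-10) − 6² = 64.
det(H) > 0 and tr(H) = -20 < 0, so H is negative definite and the point is a local maximum.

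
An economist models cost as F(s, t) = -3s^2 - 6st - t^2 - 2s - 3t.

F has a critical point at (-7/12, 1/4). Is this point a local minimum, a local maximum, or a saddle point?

saddle point

The Hessian of F is constant: H = [[-6, -6], [-6, -2]].
det(H) = (-6)·(-2) − (-6)² = -24.
Since det(H) < 0, H is indefinite and the critical point is a saddle point.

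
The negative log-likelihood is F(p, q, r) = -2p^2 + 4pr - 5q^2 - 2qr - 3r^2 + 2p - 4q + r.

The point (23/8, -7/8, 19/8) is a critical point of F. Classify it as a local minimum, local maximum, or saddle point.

The Hessian is constant: H = [[-4, 0, 4], [0, -10, -2], [4, -2, -6]].
Leading principal minors: Δ₁ = -4, Δ₂ = 40, Δ₃ = -64.
The minors alternate sign starting negative (−, +, −), so H is negative definite: a local maximum.

local maximum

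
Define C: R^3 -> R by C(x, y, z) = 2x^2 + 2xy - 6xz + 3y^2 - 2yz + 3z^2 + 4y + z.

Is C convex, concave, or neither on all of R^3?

C is quadratic, so its Hessian is the constant matrix H = [[4, 2, -6], [2, 6, -2], [-6, -2, 6]].
Leading principal minors: 4, 20, -64.
Neither pattern holds ⇒ H is indefinite ⇒ neither convex nor concave.

neither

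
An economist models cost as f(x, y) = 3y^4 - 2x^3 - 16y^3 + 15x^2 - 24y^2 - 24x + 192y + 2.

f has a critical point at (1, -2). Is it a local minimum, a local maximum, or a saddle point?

local minimum

The mixed partial ∂²f/∂x∂y is 0, so the Hessian at any point is diag(f_xx, f_yy) = diag(6(-2x + 5), 12(3y^2 - 8y - 4)).
At (1, -2): H = diag(18, 288).
Both eigenvalues are positive, so H is positive definite: a local minimum.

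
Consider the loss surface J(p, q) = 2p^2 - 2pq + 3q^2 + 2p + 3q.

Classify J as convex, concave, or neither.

convex

J is quadratic, so its Hessian is the constant matrix H = [[4, -2], [-2, 6]].
det(H) = 20, tr(H) = 10.
det(H) > 0 and tr(H) > 0, so H is positive definite everywhere: convex.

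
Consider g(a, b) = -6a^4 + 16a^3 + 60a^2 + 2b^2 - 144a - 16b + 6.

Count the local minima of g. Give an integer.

g separates as a function of a plus a function of b, so ∇g=0 decouples.
∂g/∂a = -24(a - 3)(a - 1)(a + 2) = 0 at a ∈ {-2, 1, 3}; ∂g/∂b = 4(b - 4) = 0 at b ∈ {4}.
The Hessian is diagonal: diag(g_aa, g_bb). Second derivatives: g_aa(-2)=-360, g_aa(1)=144, g_aa(3)=-240; g_bb(4)=4.
Local minima occur where both diagonal entries positive: (1, 4). Count: 1.

1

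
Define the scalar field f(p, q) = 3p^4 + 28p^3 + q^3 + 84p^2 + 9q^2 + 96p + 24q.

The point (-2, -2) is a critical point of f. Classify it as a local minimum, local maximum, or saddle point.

The mixed partial ∂²f/∂p∂q is 0, so the Hessian at any point is diag(f_pp, f_qq) = diag(12(3p^2 + 14p + 14), 6(q + 3)).
At (-2, -2): H = diag(-24, 6).
The eigenvalues have opposite signs, so H is indefinite: a saddle point.

saddle point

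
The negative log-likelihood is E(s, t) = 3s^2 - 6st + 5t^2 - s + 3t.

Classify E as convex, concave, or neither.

convex

E is quadratic, so its Hessian is the constant matrix H = [[6, -6], [-6, 10]].
det(H) = 24, tr(H) = 16.
det(H) > 0 and tr(H) > 0, so H is positive definite everywhere: convex.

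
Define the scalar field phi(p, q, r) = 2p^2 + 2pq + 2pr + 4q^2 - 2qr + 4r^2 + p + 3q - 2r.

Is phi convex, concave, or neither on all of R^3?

phi is quadratic, so its Hessian is the constant matrix H = [[4, 2, 2], [2, 8, -2], [2, -2, 8]].
Leading principal minors: 4, 28, 160.
All positive ⇒ H ≻ 0 ⇒ convex.

convex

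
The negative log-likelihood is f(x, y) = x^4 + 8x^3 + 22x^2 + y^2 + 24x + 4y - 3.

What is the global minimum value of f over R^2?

f(x,y) separates as P(x) + Q(y) − 3, so its minimum is min P + min Q − 3.
P'(x) = 4(x + 1)(x + 2)(x + 3) vanishes at x ∈ {-3, -2, -1}; Q'(y) = 2y + 4 vanishes at y ∈ {-2}.
Local minima of P (where P''>0): P(-3)=-9, P(-1)=-9. Local minima of Q: Q(-2)=-4.
So the global minimum of f is P(-3) + Q(-2) − 3 = -9 − 4 − 3 = -16, attained at (-3, -2).

-16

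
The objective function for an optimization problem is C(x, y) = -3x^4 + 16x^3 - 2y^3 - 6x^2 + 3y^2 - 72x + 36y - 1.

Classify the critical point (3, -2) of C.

saddle point

The mixed partial ∂²C/∂x∂y is 0, so the Hessian at any point is diag(C_xx, C_yy) = diag(12(-3x^2 + 8x - 1), 6(-2y + 1)).
At (3, -2): H = diag(-48, 30).
The eigenvalues have opposite signs, so H is indefinite: a saddle point.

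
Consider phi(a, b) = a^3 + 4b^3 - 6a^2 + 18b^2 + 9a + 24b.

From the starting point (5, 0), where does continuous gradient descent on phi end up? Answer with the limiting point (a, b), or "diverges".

(3, -1)

phi is separable, so gradient descent decouples: a follows -∂phi/∂a, b follows -∂phi/∂b.
∂phi/∂a = 3(a - 3)(a - 1); at a=5 this is 24, so a decreases.
∂phi/∂b = 12(b + 1)(b + 2); at b=0 this is 24, so b decreases.
a converges to its nearest critical value 3 (a local min of the a-part); b converges to -1. The iterate converges to (3, -1).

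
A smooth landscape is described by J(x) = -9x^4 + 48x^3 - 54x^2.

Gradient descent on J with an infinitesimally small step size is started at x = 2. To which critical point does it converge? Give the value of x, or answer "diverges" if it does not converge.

J'(x) = -36x(x - 3)(x - 1), so J'(2) = 72.
Gradient descent moves in the -J' direction, i.e. x is decreasing.
The nearest critical point in that direction is x = 1, where J'' = 72 > 0 (a local minimum). The iterate converges there.

1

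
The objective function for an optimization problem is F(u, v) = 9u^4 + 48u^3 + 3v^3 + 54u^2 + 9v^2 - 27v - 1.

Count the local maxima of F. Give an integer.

1

F separates as a function of u plus a function of v, so ∇F=0 decouples.
∂F/∂u = 36u(u + 1)(u + 3) = 0 at u ∈ {-3, -1, 0}; ∂F/∂v = 9(v - 1)(v + 3) = 0 at v ∈ {-3, 1}.
The Hessian is diagonal: diag(F_uu, F_vv). Second derivatives: F_uu(-3)=216, F_uu(-1)=-72, F_uu(0)=108; F_vv(-3)=-36, F_vv(1)=36.
Local maxima occur where both diagonal entries negative: (-1, -3). Count: 1.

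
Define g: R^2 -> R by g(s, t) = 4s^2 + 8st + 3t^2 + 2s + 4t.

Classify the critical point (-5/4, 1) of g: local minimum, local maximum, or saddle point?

The Hessian of g is constant: H = [[8, 8], [8, 6]].
det(H) = 8·6 − 8² = -16.
Since det(H) < 0, H is indefinite and the critical point is a saddle point.

saddle point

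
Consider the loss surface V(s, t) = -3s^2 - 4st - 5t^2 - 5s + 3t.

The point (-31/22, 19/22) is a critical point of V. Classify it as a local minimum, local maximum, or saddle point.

local maximum

The Hessian of V is constant: H = [[-6, -4], [-4, -10]].
det(H) = (-6)·(-10) − (-4)² = 44.
det(H) > 0 and tr(H) = -16 < 0, so H is negative definite and the point is a local maximum.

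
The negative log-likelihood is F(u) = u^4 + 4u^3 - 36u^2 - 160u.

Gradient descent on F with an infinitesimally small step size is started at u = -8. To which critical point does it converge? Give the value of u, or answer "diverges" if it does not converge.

F'(u) = 4(u - 4)(u + 2)(u + 5), so F'(-8) = -864.
Gradient descent moves in the -F' direction, i.e. u is increasing.
The nearest critical point in that direction is u = -5, where F'' = 108 > 0 (a local minimum). The iterate converges there.

-5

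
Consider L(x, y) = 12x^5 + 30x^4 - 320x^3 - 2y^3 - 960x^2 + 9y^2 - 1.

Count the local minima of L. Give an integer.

L separates as a function of x plus a function of y, so ∇L=0 decouples.
∂L/∂x = 60x(x - 4)(x + 2)(x + 4) = 0 at x ∈ {-4, -2, 0, 4}; ∂L/∂y = -6y(y - 3) = 0 at y ∈ {0, 3}.
The Hessian is diagonal: diag(L_xx, L_yy). Second derivatives: L_xx(-4)=-3840, L_xx(-2)=1440, L_xx(0)=-1920, L_xx(4)=11520; L_yy(0)=18, L_yy(3)=-18.
Local minima occur where both diagonal entries positive: (-2, 0), (4, 0). Count: 2.

2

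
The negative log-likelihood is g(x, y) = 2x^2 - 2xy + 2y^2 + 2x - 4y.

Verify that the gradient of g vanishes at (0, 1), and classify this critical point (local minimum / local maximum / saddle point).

local minimum

∇g = (4x - 2y + 2, -2x + 4y - 4); substituting (0, 1) gives ∇g = (0, 0), so (0, 1) is indeed a critical point.
The Hessian of g is constant: H = [[4, -2], [-2, 4]].
det(H) = 4·4 − (-2)² = 12.
det(H) > 0 and tr(H) = 8 > 0, so H is positive definite and the point is a local minimum.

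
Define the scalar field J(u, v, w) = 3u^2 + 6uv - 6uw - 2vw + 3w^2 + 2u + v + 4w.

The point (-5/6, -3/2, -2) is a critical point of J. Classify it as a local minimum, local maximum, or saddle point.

saddle point

The Hessian is constant: H = [[6, 6, -6], [6, 0, -2], [-6, -2, 6]].
Leading principal minors: Δ₁ = 6, Δ₂ = -36, Δ₃ = -96.
The minors fit neither the all-positive nor the alternating-sign pattern, so H is indefinite: a saddle point.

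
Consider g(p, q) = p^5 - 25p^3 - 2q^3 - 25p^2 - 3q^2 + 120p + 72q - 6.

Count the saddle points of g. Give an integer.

4

g separates as a function of p plus a function of q, so ∇g=0 decouples.
∂g/∂p = 5(p - 4)(p - 1)(p + 2)(p + 3) = 0 at p ∈ {-3, -2, 1, 4}; ∂g/∂q = -6(q - 3)(q + 4) = 0 at q ∈ {-4, 3}.
The Hessian is diagonal: diag(g_pp, g_qq). Second derivatives: g_pp(-3)=-140, g_pp(-2)=90, g_pp(1)=-180, g_pp(4)=630; g_qq(-4)=42, g_qq(3)=-42.
Saddle points occur where the two diagonal entries have opposite signs: (-3, -4), (-2, 3), (1, -4), (4, 3). Count: 4.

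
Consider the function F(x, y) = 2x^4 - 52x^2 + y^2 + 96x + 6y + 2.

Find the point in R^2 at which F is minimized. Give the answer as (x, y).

(-4, -3)

F(x,y) separates as P(x) + Q(y) + 2, so its minimum is min P + min Q + 2.
P'(x) = 8(x - 3)(x - 1)(x + 4) vanishes at x ∈ {-4, 1, 3}; Q'(y) = 2y + 6 vanishes at y ∈ {-3}.
Local minima of P (where P''>0): P(-4)=-704, P(3)=-18. Local minima of Q: Q(-3)=-9.
So the global minimum of F is P(-4) + Q(-3) + 2 = -704 − 9 + 2 = -711, attained at (-4, -3).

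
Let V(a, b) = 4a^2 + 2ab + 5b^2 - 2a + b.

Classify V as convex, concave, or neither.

V is quadratic, so its Hessian is the constant matrix H = [[8, 2], [2, 10]].
det(H) = 76, tr(H) = 18.
det(H) > 0 and tr(H) > 0, so H is positive definite everywhere: convex.

convex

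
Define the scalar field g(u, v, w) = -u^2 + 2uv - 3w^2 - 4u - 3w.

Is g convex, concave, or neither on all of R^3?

neither

g is quadratic, so its Hessian is the constant matrix H = [[-2, 2, 0], [2, 0, 0], [0, 0, -6]].
Leading principal minors: -2, -4, 24.
Neither pattern holds ⇒ H is indefinite ⇒ neither convex nor concave.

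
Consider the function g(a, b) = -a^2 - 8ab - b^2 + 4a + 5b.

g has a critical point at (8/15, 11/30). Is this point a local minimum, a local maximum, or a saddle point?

saddle point

The Hessian of g is constant: H = [[-2, -8], [-8, -2]].
det(H) = (-2)·(-2) − (-8)² = -60.
Since det(H) < 0, H is indefinite and the critical point is a saddle point.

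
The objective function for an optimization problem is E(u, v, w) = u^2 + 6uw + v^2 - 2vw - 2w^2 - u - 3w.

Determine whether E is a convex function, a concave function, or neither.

E is quadratic, so its Hessian is the constant matrix H = [[2, 0, 6], [0, 2, -2], [6, -2, -4]].
Leading principal minors: 2, 4, -96.
Neither pattern holds ⇒ H is indefinite ⇒ neither convex nor concave.

neither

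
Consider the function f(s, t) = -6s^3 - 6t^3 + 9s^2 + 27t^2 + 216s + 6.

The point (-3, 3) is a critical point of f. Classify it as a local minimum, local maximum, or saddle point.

The mixed partial ∂²f/∂s∂t is 0, so the Hessian at any point is diag(f_ss, f_tt) = diag(18(-2s + 1), 18(-2t + 3)).
At (-3, 3): H = diag(126, -54).
The eigenvalues have opposite signs, so H is indefinite: a saddle point.

saddle point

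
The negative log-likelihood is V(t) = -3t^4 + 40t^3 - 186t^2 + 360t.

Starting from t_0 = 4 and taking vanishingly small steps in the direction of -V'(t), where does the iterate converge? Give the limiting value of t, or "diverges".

V'(t) = -12(t - 5)(t - 3)(t - 2), so V'(4) = 24.
Gradient descent moves in the -V' direction, i.e. t is decreasing.
The nearest critical point in that direction is t = 3, where V'' = 24 > 0 (a local minimum). The iterate converges there.

3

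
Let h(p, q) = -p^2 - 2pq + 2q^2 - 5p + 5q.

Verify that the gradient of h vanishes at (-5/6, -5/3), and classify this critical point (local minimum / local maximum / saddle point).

saddle point

∇h = (-2p - 2q - 5, -2p + 4q + 5); substituting (-5/6, -5/3) gives ∇h = (0, 0), so (-5/6, -5/3) is indeed a critical point.
The Hessian of h is constant: H = [[-2, -2], [-2, 4]].
det(H) = (-2)·4 − (-2)² = -12.
Since det(H) < 0, H is indefinite and the critical point is a saddle point.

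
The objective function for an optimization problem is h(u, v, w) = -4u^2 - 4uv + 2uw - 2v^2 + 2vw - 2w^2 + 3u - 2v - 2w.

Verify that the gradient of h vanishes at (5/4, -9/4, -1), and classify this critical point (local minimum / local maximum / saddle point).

∇h = (-8u - 4v + 2w + 3, -4u - 4v + 2w - 2, 2u + 2v - 4w - 2); substituting (5/4, -9/4, -1) gives ∇h = (0, 0, 0), so (5/4, -9/4, -1) is indeed a critical point.
The Hessian is constant: H = [[-8, -4, 2], [-4, -4, 2], [2, 2, -4]].
Leading principal minors: Δ₁ = -8, Δ₂ = 16, Δ₃ = -48.
The minors alternate sign starting negative (−, +, −), so H is negative definite: a local maximum.

local maximum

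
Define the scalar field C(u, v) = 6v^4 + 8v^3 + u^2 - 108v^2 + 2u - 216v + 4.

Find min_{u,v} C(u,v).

C(u,v) separates as P(u) + Q(v) + 4, so its minimum is min P + min Q + 4.
P'(u) = 2u + 2 vanishes at u ∈ {-1}; Q'(v) = 24(v - 3)(v + 1)(v + 3) vanishes at v ∈ {-3, -1, 3}.
Local minima of P (where P''>0): P(-1)=-1. Local minima of Q: Q(-3)=-54, Q(3)=-918.
So the global minimum of C is P(-1) + Q(3) + 4 = -1 − 918 + 4 = -915, attained at (-1, 3).

-915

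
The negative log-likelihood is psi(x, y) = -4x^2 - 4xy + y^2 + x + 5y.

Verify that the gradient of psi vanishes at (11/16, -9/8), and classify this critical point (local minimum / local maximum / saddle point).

saddle point

∇psi = (-8x - 4y + 1, -4x + 2y + 5); substituting (11/16, -9/8) gives ∇psi = (0, 0), so (11/16, -9/8) is indeed a critical point.
The Hessian of psi is constant: H = [[-8, -4], [-4, 2]].
det(H) = (-8)·2 − (-4)² = -32.
Since det(H) < 0, H is indefinite and the critical point is a saddle point.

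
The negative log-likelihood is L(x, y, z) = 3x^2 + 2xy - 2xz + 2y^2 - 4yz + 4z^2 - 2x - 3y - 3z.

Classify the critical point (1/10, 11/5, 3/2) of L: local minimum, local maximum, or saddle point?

The Hessian is constant: H = [[6, 2, -2], [2, 4, -4], [-2, -4, 8]].
Leading principal minors: Δ₁ = 6, Δ₂ = 20, Δ₃ = 80.
All leading minors are positive, so H is positive definite: a local minimum.

local minimum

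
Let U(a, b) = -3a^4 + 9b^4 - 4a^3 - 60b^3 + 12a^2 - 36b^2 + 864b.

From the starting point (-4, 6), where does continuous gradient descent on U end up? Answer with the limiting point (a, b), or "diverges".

diverges

U is separable, so gradient descent decouples: a follows -∂U/∂a, b follows -∂U/∂b.
∂U/∂a = -12a(a - 1)(a + 2); at a=-4 this is 480, so a decreases.
∂U/∂b = 36(b - 4)(b - 3)(b + 2); at b=6 this is 1728, so b decreases.
The a-coordinate has no critical point in that direction and runs off to infinity.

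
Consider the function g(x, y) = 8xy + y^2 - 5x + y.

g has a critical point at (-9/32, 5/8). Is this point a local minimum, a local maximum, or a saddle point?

The Hessian of g is constant: H = [[0, 8], [8, 2]].
det(H) = 0·2 − 8² = -64.
Since det(H) < 0, H is indefinite and the critical point is a saddle point.

saddle point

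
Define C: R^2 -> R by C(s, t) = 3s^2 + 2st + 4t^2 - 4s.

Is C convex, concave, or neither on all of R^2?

convex

C is quadratic, so its Hessian is the constant matrix H = [[6, 2], [2, 8]].
det(H) = 44, tr(H) = 14.
det(H) > 0 and tr(H) > 0, so H is positive definite everywhere: convex.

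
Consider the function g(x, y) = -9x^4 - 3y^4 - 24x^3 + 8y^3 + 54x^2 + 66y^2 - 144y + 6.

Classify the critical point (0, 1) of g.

The mixed partial ∂²g/∂x∂y is 0, so the Hessian at any point is diag(g_xx, g_yy) = diag(36(-3x^2 - 4x + 3), 12(-3y^2 + 4y + 11)).
At (0, 1): H = diag(108, 144).
Both eigenvalues are positive, so H is positive definite: a local minimum.

local minimum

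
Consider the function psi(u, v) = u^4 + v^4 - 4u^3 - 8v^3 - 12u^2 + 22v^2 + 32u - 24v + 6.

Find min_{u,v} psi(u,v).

-67

psi(u,v) separates as P(u) + Q(v) + 6, so its minimum is min P + min Q + 6.
P'(u) = 4(u - 4)(u - 1)(u + 2) vanishes at u ∈ {-2, 1, 4}; Q'(v) = 4(v - 3)(v - 2)(v - 1) vanishes at v ∈ {1, 2, 3}.
Local minima of P (where P''>0): P(-2)=-64, P(4)=-64. Local minima of Q: Q(1)=-9, Q(3)=-9.
So the global minimum of psi is P(-2) + Q(1) + 6 = -64 − 9 + 6 = -67, attained at (-2, 1).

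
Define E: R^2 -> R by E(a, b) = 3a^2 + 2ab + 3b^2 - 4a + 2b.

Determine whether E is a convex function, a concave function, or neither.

E is quadratic, so its Hessian is the constant matrix H = [[6, 2], [2, 6]].
det(H) = 32, tr(H) = 12.
det(H) > 0 and tr(H) > 0, so H is positive definite everywhere: convex.

convex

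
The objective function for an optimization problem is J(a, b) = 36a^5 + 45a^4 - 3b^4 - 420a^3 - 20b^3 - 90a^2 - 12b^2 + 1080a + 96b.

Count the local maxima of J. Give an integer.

J separates as a function of a plus a function of b, so ∇J=0 decouples.
∂J/∂a = 180(a - 2)(a - 1)(a + 1)(a + 3) = 0 at a ∈ {-3, -1, 1, 2}; ∂J/∂b = -12(b - 1)(b + 2)(b + 4) = 0 at b ∈ {-4, -2, 1}.
The Hessian is diagonal: diag(J_aa, J_bb). Second derivatives: J_aa(-3)=-7200, J_aa(-1)=2160, J_aa(1)=-1440, J_aa(2)=2700; J_bb(-4)=-120, J_bb(-2)=72, J_bb(1)=-180.
Local maxima occur where both diagonal entries negative: (-3, -4), (-3, 1), (1, -4), (1, 1). Count: 4.

4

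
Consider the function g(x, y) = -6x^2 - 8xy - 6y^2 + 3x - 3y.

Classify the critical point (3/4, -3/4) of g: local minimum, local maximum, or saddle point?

local maximum

The Hessian of g is constant: H = [[-12, -8], [-8, -12]].
det(H) = (-12)·(-12) − (-8)² = 80.
det(H) > 0 and tr(H) = -24 < 0, so H is negative definite and the point is a local maximum.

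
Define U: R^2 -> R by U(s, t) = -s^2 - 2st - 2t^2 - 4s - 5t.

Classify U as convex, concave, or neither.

U is quadratic, so its Hessian is the constant matrix H = [[-2, -2], [-2, -4]].
det(H) = 4, tr(H) = -6.
det(H) > 0 and tr(H) < 0, so H is negative definite everywhere: concave.

concave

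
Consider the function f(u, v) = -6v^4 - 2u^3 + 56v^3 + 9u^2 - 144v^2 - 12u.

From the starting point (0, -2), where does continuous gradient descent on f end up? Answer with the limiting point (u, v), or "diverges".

diverges

f is separable, so gradient descent decouples: u follows -∂f/∂u, v follows -∂f/∂v.
∂f/∂u = -6(u - 2)(u - 1); at u=0 this is -12, so u increases.
∂f/∂v = -24v(v - 4)(v - 3); at v=-2 this is 1440, so v decreases.
The v-coordinate has no critical point in that direction and runs off to infinity.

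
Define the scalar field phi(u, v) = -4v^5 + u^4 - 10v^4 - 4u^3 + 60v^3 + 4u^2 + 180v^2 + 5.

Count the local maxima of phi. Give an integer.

phi separates as a function of u plus a function of v, so ∇phi=0 decouples.
∂phi/∂u = 4u(u - 2)(u - 1) = 0 at u ∈ {0, 1, 2}; ∂phi/∂v = -20v(v - 3)(v + 2)(v + 3) = 0 at v ∈ {-3, -2, 0, 3}.
The Hessian is diagonal: diag(phi_uu, phi_vv). Second derivatives: phi_uu(0)=8, phi_uu(1)=-4, phi_uu(2)=8; phi_vv(-3)=360, phi_vv(-2)=-200, phi_vv(0)=360, phi_vv(3)=-1800.
Local maxima occur where both diagonal entries negative: (1, -2), (1, 3). Count: 2.

2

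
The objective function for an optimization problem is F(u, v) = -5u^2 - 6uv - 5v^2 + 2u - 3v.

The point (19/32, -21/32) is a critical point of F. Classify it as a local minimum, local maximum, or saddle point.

local maximum

The Hessian of F is constant: H = [[-10, -6], [-6, -10]].
det(H) = (-10)·(-10) − (-6)² = 64.
det(H) > 0 and tr(H) = -20 < 0, so H is negative definite and the point is a local maximum.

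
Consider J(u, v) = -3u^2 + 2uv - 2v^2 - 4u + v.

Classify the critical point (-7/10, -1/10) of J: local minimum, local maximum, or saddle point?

local maximum

The Hessian of J is constant: H = [[-6, 2], [2, -4]].
det(H) = (-6)·(-4) − 2² = 20.
det(H) > 0 and tr(H) = -10 < 0, so H is negative definite and the point is a local maximum.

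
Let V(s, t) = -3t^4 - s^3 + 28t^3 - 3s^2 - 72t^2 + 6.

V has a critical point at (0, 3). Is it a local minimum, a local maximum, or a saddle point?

The mixed partial ∂²V/∂s∂t is 0, so the Hessian at any point is diag(V_ss, V_tt) = diag(-6(s + 1), 12(-3t^2 + 14t - 12)).
At (0, 3): H = diag(-6, 36).
The eigenvalues have opposite signs, so H is indefinite: a saddle point.

saddle point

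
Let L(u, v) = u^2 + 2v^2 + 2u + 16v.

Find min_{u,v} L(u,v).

L(u,v) separates as P(u) + Q(v), so its minimum is min P + min Q.
P'(u) = 2u + 2 vanishes at u ∈ {-1}; Q'(v) = 4v + 16 vanishes at v ∈ {-4}.
Local minima of P (where P''>0): P(-1)=-1. Local minima of Q: Q(-4)=-32.
So the global minimum of L is P(-1) + Q(-4) = -1 − 32 = -33, attained at (-1, -4).

-33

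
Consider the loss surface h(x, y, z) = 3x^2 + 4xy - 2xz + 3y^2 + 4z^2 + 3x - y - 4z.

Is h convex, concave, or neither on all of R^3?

convex

h is quadratic, so its Hessian is the constant matrix H = [[6, 4, -2], [4, 6, 0], [-2, 0, 8]].
Leading principal minors: 6, 20, 136.
All positive ⇒ H ≻ 0 ⇒ convex.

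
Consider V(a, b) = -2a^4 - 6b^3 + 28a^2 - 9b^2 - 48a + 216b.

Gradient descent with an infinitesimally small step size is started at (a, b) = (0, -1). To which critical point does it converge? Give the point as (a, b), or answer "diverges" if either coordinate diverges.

V is separable, so gradient descent decouples: a follows -∂V/∂a, b follows -∂V/∂b.
∂V/∂a = -8(a - 2)(a - 1)(a + 3); at a=0 this is -48, so a increases.
∂V/∂b = -18(b - 3)(b + 4); at b=-1 this is 216, so b decreases.
a converges to its nearest critical value 1 (a local min of the a-part); b converges to -4. The iterate converges to (1, -4).

(1, -4)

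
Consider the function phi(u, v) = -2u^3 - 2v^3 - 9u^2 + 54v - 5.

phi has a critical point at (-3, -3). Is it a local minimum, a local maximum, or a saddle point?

The mixed partial ∂²phi/∂u∂v is 0, so the Hessian at any point is diag(phi_uu, phi_vv) = diag(-6(2u + 3), -12v).
At (-3, -3): H = diag(18, 36).
Both eigenvalues are positive, so H is positive definite: a local minimum.

local minimum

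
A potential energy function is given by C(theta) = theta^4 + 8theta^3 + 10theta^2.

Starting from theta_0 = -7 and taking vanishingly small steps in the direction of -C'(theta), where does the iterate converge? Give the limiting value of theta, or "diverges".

C'(theta) = 4theta(theta + 1)(theta + 5), so C'(-7) = -336.
Gradient descent moves in the -C' direction, i.e. theta is increasing.
The nearest critical point in that direction is theta = -5, where C'' = 80 > 0 (a local minimum). The iterate converges there.

-5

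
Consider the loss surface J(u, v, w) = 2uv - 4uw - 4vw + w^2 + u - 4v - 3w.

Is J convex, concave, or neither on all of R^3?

J is quadratic, so its Hessian is the constant matrix H = [[0, 2, -4], [2, 0, -4], [-4, -4, 2]].
Leading principal minors: 0, -4, 56.
Neither pattern holds ⇒ H is indefinite ⇒ neither convex nor concave.

neither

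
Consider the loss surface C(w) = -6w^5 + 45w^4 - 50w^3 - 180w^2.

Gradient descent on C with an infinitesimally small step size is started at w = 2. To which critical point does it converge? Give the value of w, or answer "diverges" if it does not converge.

3

C'(w) = -30w(w - 4)(w - 3)(w + 1), so C'(2) = -360.
Gradient descent moves in the -C' direction, i.e. w is increasing.
The nearest critical point in that direction is w = 3, where C'' = 360 > 0 (a local minimum). The iterate converges there.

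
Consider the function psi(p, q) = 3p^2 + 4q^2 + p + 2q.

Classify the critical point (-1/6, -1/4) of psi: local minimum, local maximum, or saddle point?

The Hessian of psi is constant: H = [[6, 0], [0, 8]].
det(H) = 6·8 − 0² = 48.
det(H) > 0 and tr(H) = 14 > 0, so H is positive definite and the point is a local minimum.

local minimum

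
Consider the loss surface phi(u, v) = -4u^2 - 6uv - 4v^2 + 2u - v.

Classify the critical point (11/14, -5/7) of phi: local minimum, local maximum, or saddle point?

local maximum

The Hessian of phi is constant: H = [[-8, -6], [-6, -8]].
det(H) = (-8)·(-8) − (-6)² = 28.
det(H) > 0 and tr(H) = -16 < 0, so H is negative definite and the point is a local maximum.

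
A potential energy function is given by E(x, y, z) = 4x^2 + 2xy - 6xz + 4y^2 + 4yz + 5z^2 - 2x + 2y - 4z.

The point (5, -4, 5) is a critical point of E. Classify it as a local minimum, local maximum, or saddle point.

The Hessian is constant: H = [[8, 2, -6], [2, 8, 4], [-6, 4, 10]].
Leading principal minors: Δ₁ = 8, Δ₂ = 60, Δ₃ = 88.
All leading minors are positive, so H is positive definite: a local minimum.

local minimum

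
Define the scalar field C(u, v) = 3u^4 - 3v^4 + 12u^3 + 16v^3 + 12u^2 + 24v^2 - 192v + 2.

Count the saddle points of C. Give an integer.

C separates as a function of u plus a function of v, so ∇C=0 decouples.
∂C/∂u = 12u(u + 1)(u + 2) = 0 at u ∈ {-2, -1, 0}; ∂C/∂v = -12(v - 4)(v - 2)(v + 2) = 0 at v ∈ {-2, 2, 4}.
The Hessian is diagonal: diag(C_uu, C_vv). Second derivatives: C_uu(-2)=24, C_uu(-1)=-12, C_uu(0)=24; C_vv(-2)=-288, C_vv(2)=96, C_vv(4)=-144.
Saddle points occur where the two diagonal entries have opposite signs: (-2, -2), (-2, 4), (-1, 2), (0, -2), (0, 4). Count: 5.

5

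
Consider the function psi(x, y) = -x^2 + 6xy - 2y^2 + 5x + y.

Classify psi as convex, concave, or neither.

neither

psi is quadratic, so its Hessian is the constant matrix H = [[-2, 6], [6, -4]].
det(H) = -28, tr(H) = -6.
det(H) < 0, so H is indefinite: neither convex nor concave.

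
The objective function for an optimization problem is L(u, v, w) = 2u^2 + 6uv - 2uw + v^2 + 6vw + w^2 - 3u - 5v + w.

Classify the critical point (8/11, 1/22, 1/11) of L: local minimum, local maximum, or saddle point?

The Hessian is constant: H = [[4, 6, -2], [6, 2, 6], [-2, 6, 2]].
Leading principal minors: Δ₁ = 4, Δ₂ = -28, Δ₃ = -352.
The minors fit neither the all-positive nor the alternating-sign pattern, so H is indefinite: a saddle point.

saddle point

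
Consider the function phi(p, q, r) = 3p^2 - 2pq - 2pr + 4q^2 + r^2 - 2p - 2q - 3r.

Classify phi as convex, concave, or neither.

phi is quadratic, so its Hessian is the constant matrix H = [[6, -2, -2], [-2, 8, 0], [-2, 0, 2]].
Leading principal minors: 6, 44, 56.
All positive ⇒ H ≻ 0 ⇒ convex.

convex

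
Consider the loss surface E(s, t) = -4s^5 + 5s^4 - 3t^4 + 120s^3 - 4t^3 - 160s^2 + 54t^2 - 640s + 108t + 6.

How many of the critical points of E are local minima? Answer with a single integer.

2

E separates as a function of s plus a function of t, so ∇E=0 decouples.
∂E/∂s = -20(s - 4)(s - 2)(s + 1)(s + 4) = 0 at s ∈ {-4, -1, 2, 4}; ∂E/∂t = -12(t - 3)(t + 1)(t + 3) = 0 at t ∈ {-3, -1, 3}.
The Hessian is diagonal: diag(E_ss, E_tt). Second derivatives: E_ss(-4)=2880, E_ss(-1)=-900, E_ss(2)=720, E_ss(4)=-1600; E_tt(-3)=-144, E_tt(-1)=96, E_tt(3)=-288.
Local minima occur where both diagonal entries positive: (-4, -1), (2, -1). Count: 2.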